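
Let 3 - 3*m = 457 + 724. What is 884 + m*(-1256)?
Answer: 1482220/3 ≈ 4.9407e+5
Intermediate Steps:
m = -1178/3 (m = 1 - (457 + 724)/3 = 1 - 1/3*1181 = 1 - 1181/3 = -1178/3 ≈ -392.67)
884 + m*(-1256) = 884 - 1178/3*(-1256) = 884 + 1479568/3 = 1482220/3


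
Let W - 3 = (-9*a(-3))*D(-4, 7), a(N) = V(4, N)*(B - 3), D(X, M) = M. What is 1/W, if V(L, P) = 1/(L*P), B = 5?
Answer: 2/27 ≈ 0.074074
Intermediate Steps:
V(L, P) = 1/(L*P)
a(N) = 1/(2*N) (a(N) = (1/(4*N))*(5 - 3) = (1/(4*N))*2 = 1/(2*N))
W = 27/2 (W = 3 - 9/(2*(-3))*7 = 3 - 9*(-1)/(2*3)*7 = 3 - 9*(-1/6)*7 = 3 + (3/2)*7 = 3 + 21/2 = 27/2 ≈ 13.500)
1/W = 1/(27/2) = 2/27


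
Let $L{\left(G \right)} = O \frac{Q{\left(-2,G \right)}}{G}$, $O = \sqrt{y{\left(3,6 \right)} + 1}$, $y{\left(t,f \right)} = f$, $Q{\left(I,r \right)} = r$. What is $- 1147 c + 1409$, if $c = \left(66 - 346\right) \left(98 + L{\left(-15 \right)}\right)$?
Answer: $31475089 + 321160 \sqrt{7} \approx 3.2325 \cdot 10^{7}$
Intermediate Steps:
$O = \sqrt{7}$ ($O = \sqrt{6 + 1} = \sqrt{7} \approx 2.6458$)
$L{\left(G \right)} = \sqrt{7}$ ($L{\left(G \right)} = \sqrt{7} \frac{G}{G} = \sqrt{7} \cdot 1 = \sqrt{7}$)
$c = -27440 - 280 \sqrt{7}$ ($c = \left(66 - 346\right) \left(98 + \sqrt{7}\right) = - 280 \left(98 + \sqrt{7}\right) = -27440 - 280 \sqrt{7} \approx -28181.0$)
$- 1147 c + 1409 = - 1147 \left(-27440 - 280 \sqrt{7}\right) + 1409 = \left(31473680 + 321160 \sqrt{7}\right) + 1409 = 31475089 + 321160 \sqrt{7}$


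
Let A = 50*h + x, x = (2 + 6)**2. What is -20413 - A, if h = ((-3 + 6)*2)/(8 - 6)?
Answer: -20627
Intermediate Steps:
x = 64 (x = 8**2 = 64)
h = 3 (h = (3*2)/2 = 6*(1/2) = 3)
A = 214 (A = 50*3 + 64 = 150 + 64 = 214)
-20413 - A = -20413 - 1*214 = -20413 - 214 = -20627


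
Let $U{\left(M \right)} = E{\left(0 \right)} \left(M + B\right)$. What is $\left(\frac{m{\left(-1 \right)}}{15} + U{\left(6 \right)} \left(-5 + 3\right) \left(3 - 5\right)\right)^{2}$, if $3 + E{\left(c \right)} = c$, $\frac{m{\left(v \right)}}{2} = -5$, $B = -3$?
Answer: $\frac{12100}{9} \approx 1344.4$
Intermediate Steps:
$m{\left(v \right)} = -10$ ($m{\left(v \right)} = 2 \left(-5\right) = -10$)
$E{\left(c \right)} = -3 + c$
$U{\left(M \right)} = 9 - 3 M$ ($U{\left(M \right)} = \left(-3 + 0\right) \left(M - 3\right) = - 3 \left(-3 + M\right) = 9 - 3 M$)
$\left(\frac{m{\left(-1 \right)}}{15} + U{\left(6 \right)} \left(-5 + 3\right) \left(3 - 5\right)\right)^{2} = \left(- \frac{10}{15} + \left(9 - 18\right) \left(-5 + 3\right) \left(3 - 5\right)\right)^{2} = \left(\left(-10\right) \frac{1}{15} + \left(9 - 18\right) \left(\left(-2\right) \left(-2\right)\right)\right)^{2} = \left(- \frac{2}{3} - 36\right)^{2} = \left(- \frac{110}{3}\right)^{2} = \frac{12100}{9}$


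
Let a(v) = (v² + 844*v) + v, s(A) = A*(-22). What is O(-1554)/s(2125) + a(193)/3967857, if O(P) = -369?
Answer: 3609917911/61832438250 ≈ 0.058382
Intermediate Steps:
s(A) = -22*A
a(v) = v² + 845*v
O(-1554)/s(2125) + a(193)/3967857 = -369/((-22*2125)) + (193*(845 + 193))/3967857 = -369/(-46750) + (193*1038)*(1/3967857) = -369*(-1/46750) + 200334*(1/3967857) = 369/46750 + 66778/1322619 = 3609917911/61832438250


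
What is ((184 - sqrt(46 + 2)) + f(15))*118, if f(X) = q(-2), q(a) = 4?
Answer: 22184 - 472*sqrt(3) ≈ 21366.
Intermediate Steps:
f(X) = 4
((184 - sqrt(46 + 2)) + f(15))*118 = ((184 - sqrt(46 + 2)) + 4)*118 = ((184 - sqrt(48)) + 4)*118 = ((184 - 4*sqrt(3)) + 4)*118 = (188 - 4*sqrt(3))*118 = 22184 - 472*sqrt(3)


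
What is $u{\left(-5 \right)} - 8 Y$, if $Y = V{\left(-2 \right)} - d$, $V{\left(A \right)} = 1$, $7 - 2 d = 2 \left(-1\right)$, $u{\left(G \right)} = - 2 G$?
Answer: $38$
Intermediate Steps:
$d = \frac{9}{2}$ ($d = \frac{7}{2} - \frac{2 \left(-1\right)}{2} = \frac{7}{2} - -1 = \frac{7}{2} + 1 = \frac{9}{2} \approx 4.5$)
$Y = - \frac{7}{2}$ ($Y = 1 - \frac{9}{2} = - \frac{7}{2} \approx -3.5$)
$u{\left(-5 \right)} - 8 Y = \left(-2\right) \left(-5\right) - -28 = 10 + 28 = 38$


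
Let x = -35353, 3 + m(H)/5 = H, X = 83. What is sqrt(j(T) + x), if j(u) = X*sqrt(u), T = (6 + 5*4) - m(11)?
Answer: sqrt(-35353 + 83*I*sqrt(14)) ≈ 0.8258 + 188.03*I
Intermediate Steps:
m(H) = -15 + 5*H
T = -14 (T = (6 + 5*4) - (-15 + 5*11) = (6 + 20) - (-15 + 55) = 26 - 1*40 = 26 - 40 = -14)
j(u) = 83*sqrt(u)
sqrt(j(T) + x) = sqrt(83*sqrt(-14) - 35353) = sqrt(83*(I*sqrt(14)) - 35353) = sqrt(83*I*sqrt(14) - 35353) = sqrt(-35353 + 83*I*sqrt(14))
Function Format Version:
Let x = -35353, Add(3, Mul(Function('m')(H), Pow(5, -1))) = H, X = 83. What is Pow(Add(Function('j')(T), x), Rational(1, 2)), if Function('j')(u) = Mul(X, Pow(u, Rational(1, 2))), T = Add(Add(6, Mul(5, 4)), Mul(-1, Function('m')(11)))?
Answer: Pow(Add(-35353, Mul(83, I, Pow(14, Rational(1, 2)))), Rational(1, 2)) ≈ Add(0.8258, Mul(188.03, I))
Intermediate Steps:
Function('m')(H) = Add(-15, Mul(5, H))
T = -14 (T = Add(Add(6, Mul(5, 4)), Mul(-1, Add(-15, Mul(5, 11)))) = Add(Add(6, 20), Mul(-1, Add(-15, 55))) = Add(26, Mul(-1, 40)) = Add(26, -40) = -14)
Function('j')(u) = Mul(83, Pow(u, Rational(1, 2)))
Pow(Add(Function('j')(T), x), Rational(1, 2)) = Pow(Add(Mul(83, Pow(-14, Rational(1, 2))), -35353), Rational(1, 2)) = Pow(Add(Mul(83, Mul(I, Pow(14, Rational(1, 2)))), -35353), Rational(1, 2)) = Pow(Add(Mul(83, I, Pow(14, Rational(1, 2))), -35353), Rational(1, 2)) = Pow(Add(-35353, Mul(83, I, Pow(14, Rational(1, 2)))), Rational(1, 2))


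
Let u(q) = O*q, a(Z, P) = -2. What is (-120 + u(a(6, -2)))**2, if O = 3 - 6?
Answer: 12996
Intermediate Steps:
O = -3
u(q) = -3*q
(-120 + u(a(6, -2)))**2 = (-120 - 3*(-2))**2 = (-120 + 6)**2 = (-114)**2 = 12996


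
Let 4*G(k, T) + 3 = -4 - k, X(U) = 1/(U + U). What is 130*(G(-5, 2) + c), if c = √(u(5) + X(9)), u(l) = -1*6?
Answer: -65 + 65*I*√214/3 ≈ -65.0 + 316.96*I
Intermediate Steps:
u(l) = -6
X(U) = 1/(2*U)
c = I*√214/6 (c = √(-6 + (½)/9) = √(-6 + (½)*(⅑)) = √(-6 + 1/18) = √(-107/18) = I*√214/6 ≈ 2.4381*I)
G(k, T) = -7/4 - k/4 (G(k, T) = -¾ + (-4 - k)/4 = -¾ + (-1 - k/4) = -7/4 - k/4)
130*(G(-5, 2) + c) = 130*((-7/4 - ¼*(-5)) + I*√214/6) = 130*((-7/4 + 5/4) + I*√214/6) = 130*(-½ + I*√214/6) = -65 + 65*I*√214/3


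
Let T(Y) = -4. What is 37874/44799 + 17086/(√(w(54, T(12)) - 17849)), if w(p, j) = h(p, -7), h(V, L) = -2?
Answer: 37874/44799 - 17086*I*√17851/17851 ≈ 0.84542 - 127.88*I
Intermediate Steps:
w(p, j) = -2
37874/44799 + 17086/(√(w(54, T(12)) - 17849)) = 37874/44799 + 17086/(√(-2 - 17849)) = 37874*(1/44799) + 17086/(√(-17851)) = 37874/44799 + 17086/((I*√17851)) = 37874/44799 + 17086*(-I*√17851/17851) = 37874/44799 - 17086*I*√17851/17851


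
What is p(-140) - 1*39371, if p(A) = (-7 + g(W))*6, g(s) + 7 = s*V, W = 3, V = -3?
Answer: -39509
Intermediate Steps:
g(s) = -7 - 3*s (g(s) = -7 + s*(-3) = -7 - 3*s)
p(A) = -138 (p(A) = (-7 + (-7 - 3*3))*6 = (-7 + (-7 - 9))*6 = (-7 - 16)*6 = -23*6 = -138)
p(-140) - 1*39371 = -138 - 1*39371 = -138 - 39371 = -39509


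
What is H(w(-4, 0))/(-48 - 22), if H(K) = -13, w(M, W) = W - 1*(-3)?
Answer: 13/70 ≈ 0.18571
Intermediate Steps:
w(M, W) = 3 + W (w(M, W) = W + 3 = 3 + W)
H(w(-4, 0))/(-48 - 22) = -13/(-48 - 22) = -13/(-70) = -1/70*(-13) = 13/70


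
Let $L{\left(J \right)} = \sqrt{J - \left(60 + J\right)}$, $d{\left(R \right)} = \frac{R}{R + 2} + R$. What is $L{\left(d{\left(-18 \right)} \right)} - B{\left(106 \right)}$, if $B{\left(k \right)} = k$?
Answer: $-106 + 2 i \sqrt{15} \approx -106.0 + 7.746 i$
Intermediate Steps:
$d{\left(R \right)} = R + \frac{R}{2 + R}$ ($d{\left(R \right)} = \frac{R}{2 + R} + R = R + \frac{R}{2 + R}$)
$L{\left(J \right)} = 2 i \sqrt{15}$ ($L{\left(J \right)} = \sqrt{-60} = 2 i \sqrt{15}$)
$L{\left(d{\left(-18 \right)} \right)} - B{\left(106 \right)} = 2 i \sqrt{15} - 106 = -106 + 2 i \sqrt{15}$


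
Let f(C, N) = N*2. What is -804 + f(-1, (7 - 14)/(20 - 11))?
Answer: -7250/9 ≈ -805.56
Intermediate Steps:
f(C, N) = 2*N
-804 + f(-1, (7 - 14)/(20 - 11)) = -804 + 2*((7 - 14)/(20 - 11)) = -804 + 2*(-7/9) = -804 - 14/9 = -7250/9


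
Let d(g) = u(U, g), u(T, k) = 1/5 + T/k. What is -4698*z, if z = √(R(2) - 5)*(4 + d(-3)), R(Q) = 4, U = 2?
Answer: -82998*I/5 ≈ -16600.0*I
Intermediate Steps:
u(T, k) = ⅕ + T/k (u(T, k) = 1*(⅕) + T/k = ⅕ + T/k)
d(g) = (2 + g/5)/g
z = 53*I/15 (z = √(4 - 5)*(4 + (⅕)*(10 - 3)/(-3)) = √(-1)*(4 + (⅕)*(-⅓)*7) = I*(4 - 7/15) = I*(53/15) = 53*I/15 ≈ 3.5333*I)
-4698*z = -82998*I/5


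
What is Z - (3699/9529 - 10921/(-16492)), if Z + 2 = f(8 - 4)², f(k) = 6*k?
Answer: 90040331715/157152268 ≈ 572.95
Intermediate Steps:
Z = 574 (Z = -2 + (6*(8 - 4))² = -2 + (6*4)² = -2 + 24² = -2 + 576 = 574)
Z - (3699/9529 - 10921/(-16492)) = 574 - (3699/9529 - 10921/(-16492)) = 574 - (3699*(1/9529) - 10921*(-1/16492)) = 574 - (3699/9529 + 10921/16492) = 574 - 1*165070117/157152268 = 574 - 165070117/157152268 = 90040331715/157152268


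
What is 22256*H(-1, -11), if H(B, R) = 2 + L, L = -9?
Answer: -155792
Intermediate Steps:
H(B, R) = -7 (H(B, R) = 2 - 9 = -7)
22256*H(-1, -11) = 22256*(-7) = -155792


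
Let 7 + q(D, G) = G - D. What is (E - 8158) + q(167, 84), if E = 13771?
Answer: 5523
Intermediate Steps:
q(D, G) = -7 + G - D (q(D, G) = -7 + (G - D) = -7 + G - D)
(E - 8158) + q(167, 84) = (13771 - 8158) + (-7 + 84 - 1*167) = 5613 + (-7 + 84 - 167) = 5613 - 90 = 5523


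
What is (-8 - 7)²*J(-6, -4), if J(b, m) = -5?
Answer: -1125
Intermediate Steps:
(-8 - 7)²*J(-6, -4) = (-8 - 7)²*(-5) = (-15)²*(-5) = 225*(-5) = -1125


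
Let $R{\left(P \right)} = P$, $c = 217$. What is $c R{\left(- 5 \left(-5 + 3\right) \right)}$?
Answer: $2170$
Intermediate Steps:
$c R{\left(- 5 \left(-5 + 3\right) \right)} = 217 \left(- 5 \left(-5 + 3\right)\right) = 217 \left(\left(-5\right) \left(-2\right)\right) = 217 \cdot 10 = 2170$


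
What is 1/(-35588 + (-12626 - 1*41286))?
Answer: -1/89500 ≈ -1.1173e-5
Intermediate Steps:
1/(-35588 + (-12626 - 1*41286)) = 1/(-35588 + (-12626 - 41286)) = 1/(-35588 - 53912) = 1/(-89500) = -1/89500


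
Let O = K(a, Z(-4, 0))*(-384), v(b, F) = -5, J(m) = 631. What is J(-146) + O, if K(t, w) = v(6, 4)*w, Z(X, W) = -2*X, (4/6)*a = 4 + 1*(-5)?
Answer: 15991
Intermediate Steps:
a = -3/2 (a = 3*(4 + 1*(-5))/2 = 3*(4 - 5)/2 = (3/2)*(-1) = -3/2 ≈ -1.5000)
K(t, w) = -5*w
O = 15360 (O = -(-10)*(-4)*(-384) = -5*8*(-384) = -40*(-384) = 15360)
J(-146) + O = 631 + 15360 = 15991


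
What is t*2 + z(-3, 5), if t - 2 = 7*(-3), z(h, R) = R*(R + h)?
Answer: -28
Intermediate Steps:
t = -19 (t = 2 + 7*(-3) = 2 - 21 = -19)
t*2 + z(-3, 5) = -19*2 + 5*(5 - 3) = -38 + 5*2 = -38 + 10 = -28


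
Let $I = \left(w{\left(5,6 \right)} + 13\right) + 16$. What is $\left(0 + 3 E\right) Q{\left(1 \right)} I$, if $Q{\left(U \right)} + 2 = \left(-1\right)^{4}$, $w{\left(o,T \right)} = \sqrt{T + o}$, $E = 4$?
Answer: $-348 - 12 \sqrt{11} \approx -387.8$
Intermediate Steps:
$Q{\left(U \right)} = -1$ ($Q{\left(U \right)} = -2 + \left(-1\right)^{4} = -2 + 1 = -1$)
$I = 29 + \sqrt{11}$ ($I = \left(\sqrt{6 + 5} + 13\right) + 16 = \left(\sqrt{11} + 13\right) + 16 = \left(13 + \sqrt{11}\right) + 16 = 29 + \sqrt{11} \approx 32.317$)
$\left(0 + 3 E\right) Q{\left(1 \right)} I = \left(0 + 3 \cdot 4\right) \left(-1\right) \left(29 + \sqrt{11}\right) = \left(0 + 12\right) \left(-1\right) \left(29 + \sqrt{11}\right) = 12 \left(-1\right) \left(29 + \sqrt{11}\right) = - 12 \left(29 + \sqrt{11}\right) = -348 - 12 \sqrt{11}$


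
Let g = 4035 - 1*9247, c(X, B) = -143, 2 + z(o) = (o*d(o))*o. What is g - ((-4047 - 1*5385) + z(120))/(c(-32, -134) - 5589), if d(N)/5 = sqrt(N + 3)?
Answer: -14942309/2866 + 18000*sqrt(123)/1433 ≈ -5074.3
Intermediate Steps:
d(N) = 5*sqrt(3 + N) (d(N) = 5*sqrt(N + 3) = 5*sqrt(3 + N))
z(o) = -2 + 5*o**2*sqrt(3 + o) (z(o) = -2 + (o*(5*sqrt(3 + o)))*o = -2 + (5*o*sqrt(3 + o))*o = -2 + 5*o**2*sqrt(3 + o))
g = -5212 (g = 4035 - 9247 = -5212)
g - ((-4047 - 1*5385) + z(120))/(c(-32, -134) - 5589) = -5212 - ((-4047 - 1*5385) + (-2 + 5*120**2*sqrt(3 + 120)))/(-143 - 5589) = -5212 - ((-4047 - 5385) + (-2 + 5*14400*sqrt(123)))/(-5732) = -5212 - (-9432 + (-2 + 72000*sqrt(123)))*(-1)/5732 = -5212 - (-9434 + 72000*sqrt(123))*(-1)/5732 = -5212 - (4717/2866 - 18000*sqrt(123)/1433) = -5212 + (-4717/2866 + 18000*sqrt(123)/1433) = -14942309/2866 + 18000*sqrt(123)/1433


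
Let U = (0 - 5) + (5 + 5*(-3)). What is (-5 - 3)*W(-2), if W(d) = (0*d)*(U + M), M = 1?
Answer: 0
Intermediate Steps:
U = -15 (U = -5 + (5 - 15) = -5 - 10 = -15)
W(d) = 0 (W(d) = (0*d)*(-15 + 1) = 0*(-14) = 0)
(-5 - 3)*W(-2) = (-5 - 3)*0 = -8*0 = 0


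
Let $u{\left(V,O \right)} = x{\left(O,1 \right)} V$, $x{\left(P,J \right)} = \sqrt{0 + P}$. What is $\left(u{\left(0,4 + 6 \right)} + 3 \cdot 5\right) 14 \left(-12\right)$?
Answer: $-2520$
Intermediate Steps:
$x{\left(P,J \right)} = \sqrt{P}$
$u{\left(V,O \right)} = V \sqrt{O}$ ($u{\left(V,O \right)} = \sqrt{O} V = V \sqrt{O}$)
$\left(u{\left(0,4 + 6 \right)} + 3 \cdot 5\right) 14 \left(-12\right) = \left(0 \sqrt{4 + 6} + 3 \cdot 5\right) 14 \left(-12\right) = \left(0 \sqrt{10} + 15\right) 14 \left(-12\right) = \left(0 + 15\right) 14 \left(-12\right) = 15 \cdot 14 \left(-12\right) = 210 \left(-12\right) = -2520$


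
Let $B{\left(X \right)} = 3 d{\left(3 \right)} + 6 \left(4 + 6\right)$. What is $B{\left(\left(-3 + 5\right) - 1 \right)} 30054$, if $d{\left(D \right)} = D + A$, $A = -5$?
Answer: $1622916$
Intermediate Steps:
$d{\left(D \right)} = -5 + D$ ($d{\left(D \right)} = D - 5 = -5 + D$)
$B{\left(X \right)} = 54$ ($B{\left(X \right)} = 3 \left(-5 + 3\right) + 6 \left(4 + 6\right) = 3 \left(-2\right) + 6 \cdot 10 = -6 + 60 = 54$)
$B{\left(\left(-3 + 5\right) - 1 \right)} 30054 = 54 \cdot 30054 = 1622916$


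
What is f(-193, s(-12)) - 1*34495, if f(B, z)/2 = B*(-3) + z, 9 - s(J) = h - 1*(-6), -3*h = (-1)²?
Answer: -99991/3 ≈ -33330.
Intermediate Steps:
h = -⅓ (h = -⅓*(-1)² = -⅓*1 = -⅓ ≈ -0.33333)
s(J) = 10/3 (s(J) = 9 - (-⅓ - 1*(-6)) = 9 - (-⅓ + 6) = 9 - 1*17/3 = 9 - 17/3 = 10/3)
f(B, z) = -6*B + 2*z (f(B, z) = 2*(B*(-3) + z) = 2*(-3*B + z) = 2*(z - 3*B) = -6*B + 2*z)
f(-193, s(-12)) - 1*34495 = (-6*(-193) + 2*(10/3)) - 1*34495 = (1158 + 20/3) - 34495 = 3494/3 - 34495 = -99991/3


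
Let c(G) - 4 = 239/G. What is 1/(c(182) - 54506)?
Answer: -182/9919125 ≈ -1.8348e-5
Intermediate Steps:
c(G) = 4 + 239/G
1/(c(182) - 54506) = 1/((4 + 239/182) - 54506) = 1/(967/182 - 54506) = 1/(-9919125/182) = -182/9919125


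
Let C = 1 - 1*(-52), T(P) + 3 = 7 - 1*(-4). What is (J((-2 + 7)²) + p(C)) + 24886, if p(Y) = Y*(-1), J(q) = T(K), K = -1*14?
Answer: 24841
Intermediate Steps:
K = -14
T(P) = 8 (T(P) = -3 + (7 - 1*(-4)) = -3 + (7 + 4) = -3 + 11 = 8)
J(q) = 8
C = 53 (C = 1 + 52 = 53)
p(Y) = -Y
(J((-2 + 7)²) + p(C)) + 24886 = (8 - 1*53) + 24886 = (8 - 53) + 24886 = -45 + 24886 = 24841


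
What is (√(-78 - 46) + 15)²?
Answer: 101 + 60*I*√31 ≈ 101.0 + 334.07*I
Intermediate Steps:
(√(-78 - 46) + 15)² = (√(-124) + 15)² = (2*I*√31 + 15)² = (15 + 2*I*√31)²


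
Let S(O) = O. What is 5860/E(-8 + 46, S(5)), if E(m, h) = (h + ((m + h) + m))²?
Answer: 1465/1849 ≈ 0.79232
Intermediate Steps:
E(m, h) = (2*h + 2*m)² (E(m, h) = (h + ((h + m) + m))² = (h + (h + 2*m))² = (2*h + 2*m)²)
5860/E(-8 + 46, S(5)) = 5860/((4*(5 + (-8 + 46))²)) = 5860/((4*(5 + 38)²)) = 5860/((4*43²)) = 5860/((4*1849)) = 5860/7396 = 5860*(1/7396) = 1465/1849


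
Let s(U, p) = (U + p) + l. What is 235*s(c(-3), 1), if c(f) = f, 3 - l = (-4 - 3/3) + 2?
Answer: 940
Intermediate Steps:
l = 6 (l = 3 - ((-4 - 3/3) + 2) = 3 - ((-4 - 3*⅓) + 2) = 3 - ((-4 - 1) + 2) = 3 - (-5 + 2) = 3 - 1*(-3) = 3 + 3 = 6)
s(U, p) = 6 + U + p (s(U, p) = (U + p) + 6 = 6 + U + p)
235*s(c(-3), 1) = 235*(6 - 3 + 1) = 235*4 = 940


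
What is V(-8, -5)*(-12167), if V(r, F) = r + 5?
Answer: 36501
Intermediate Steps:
V(r, F) = 5 + r
V(-8, -5)*(-12167) = (5 - 8)*(-12167) = -3*(-12167) = 36501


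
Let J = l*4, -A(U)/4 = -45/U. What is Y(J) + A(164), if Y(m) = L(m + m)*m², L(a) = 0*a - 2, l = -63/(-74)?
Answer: -1240227/56129 ≈ -22.096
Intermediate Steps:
l = 63/74 (l = -63*(-1/74) = 63/74 ≈ 0.85135)
A(U) = 180/U (A(U) = -(-180)/U = 180/U)
L(a) = -2 (L(a) = 0 - 2 = -2)
J = 126/37 (J = (63/74)*4 = 126/37 ≈ 3.4054)
Y(m) = -2*m²
Y(J) + A(164) = -2*(126/37)² + 180/164 = -2*15876/1369 + 180*(1/164) = -31752/1369 + 45/41 = -1240227/56129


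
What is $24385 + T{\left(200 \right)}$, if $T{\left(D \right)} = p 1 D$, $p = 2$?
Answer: $24785$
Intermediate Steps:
$T{\left(D \right)} = 2 D$ ($T{\left(D \right)} = 2 \cdot 1 D = 2 D$)
$24385 + T{\left(200 \right)} = 24385 + 2 \cdot 200 = 24385 + 400 = 24785$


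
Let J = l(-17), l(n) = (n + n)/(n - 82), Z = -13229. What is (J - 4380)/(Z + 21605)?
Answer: -216793/414612 ≈ -0.52288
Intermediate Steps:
l(n) = 2*n/(-82 + n) (l(n) = (2*n)/(-82 + n) = 2*n/(-82 + n))
J = 34/99 (J = 2*(-17)/(-82 - 17) = 2*(-17)/(-99) = 2*(-17)*(-1/99) = 34/99 ≈ 0.34343)
(J - 4380)/(Z + 21605) = (34/99 - 4380)/(-13229 + 21605) = -433586/99/8376 = -433586/99*1/8376 = -216793/414612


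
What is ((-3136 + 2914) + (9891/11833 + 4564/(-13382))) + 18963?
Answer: 1483850412598/79174603 ≈ 18742.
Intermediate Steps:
((-3136 + 2914) + (9891/11833 + 4564/(-13382))) + 18963 = (-222 + (9891*(1/11833) + 4564*(-1/13382))) + 18963 = (-222 + (9891/11833 - 2282/6691)) + 18963 = (-222 + 39177775/79174603) + 18963 = -17537584091/79174603 + 18963 = 1483850412598/79174603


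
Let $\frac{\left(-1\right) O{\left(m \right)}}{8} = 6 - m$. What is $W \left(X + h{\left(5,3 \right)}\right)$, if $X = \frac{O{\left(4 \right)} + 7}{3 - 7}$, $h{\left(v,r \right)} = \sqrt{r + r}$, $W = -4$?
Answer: $-9 - 4 \sqrt{6} \approx -18.798$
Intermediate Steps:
$O{\left(m \right)} = -48 + 8 m$ ($O{\left(m \right)} = - 8 \left(6 - m\right) = -48 + 8 m$)
$h{\left(v,r \right)} = \sqrt{2} \sqrt{r}$ ($h{\left(v,r \right)} = \sqrt{2 r} = \sqrt{2} \sqrt{r}$)
$X = \frac{9}{4}$ ($X = \frac{\left(-48 + 8 \cdot 4\right) + 7}{3 - 7} = \frac{\left(-48 + 32\right) + 7}{-4} = \left(-16 + 7\right) \left(- \frac{1}{4}\right) = \left(-9\right) \left(- \frac{1}{4}\right) = \frac{9}{4} \approx 2.25$)
$W \left(X + h{\left(5,3 \right)}\right) = - 4 \left(\frac{9}{4} + \sqrt{2} \sqrt{3}\right) = - 4 \left(\frac{9}{4} + \sqrt{6}\right) = -9 - 4 \sqrt{6}$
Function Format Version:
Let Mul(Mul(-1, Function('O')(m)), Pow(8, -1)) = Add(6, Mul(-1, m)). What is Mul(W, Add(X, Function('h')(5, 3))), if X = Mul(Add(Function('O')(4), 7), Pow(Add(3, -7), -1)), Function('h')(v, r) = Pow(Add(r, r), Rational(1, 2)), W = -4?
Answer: Add(-9, Mul(-4, Pow(6, Rational(1, 2)))) ≈ -18.798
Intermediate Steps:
Function('O')(m) = Add(-48, Mul(8, m)) (Function('O')(m) = Mul(-8, Add(6, Mul(-1, m))) = Add(-48, Mul(8, m)))
Function('h')(v, r) = Mul(Pow(2, Rational(1, 2)), Pow(r, Rational(1, 2))) (Function('h')(v, r) = Pow(Mul(2, r), Rational(1, 2)) = Mul(Pow(2, Rational(1, 2)), Pow(r, Rational(1, 2))))
X = Rational(9, 4) (X = Mul(Add(Add(-48, Mul(8, 4)), 7), Pow(Add(3, -7), -1)) = Mul(Add(Add(-48, 32), 7), Pow(-4, -1)) = Mul(Add(-16, 7), Rational(-1, 4)) = Mul(-9, Rational(-1, 4)) = Rational(9, 4) ≈ 2.2500)
Mul(W, Add(X, Function('h')(5, 3))) = Mul(-4, Add(Rational(9, 4), Mul(Pow(2, Rational(1, 2)), Pow(3, Rational(1, 2))))) = Mul(-4, Add(Rational(9, 4), Pow(6, Rational(1, 2)))) = Add(-9, Mul(-4, Pow(6, Rational(1, 2))))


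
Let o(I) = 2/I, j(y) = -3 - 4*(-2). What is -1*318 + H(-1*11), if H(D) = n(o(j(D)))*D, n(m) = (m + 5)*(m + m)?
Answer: -9138/25 ≈ -365.52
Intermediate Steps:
j(y) = 5 (j(y) = -3 + 8 = 5)
n(m) = 2*m*(5 + m) (n(m) = (5 + m)*(2*m) = 2*m*(5 + m))
H(D) = 108*D/25 (H(D) = (2*(2/5)*(5 + 2/5))*D = (2*(2*(⅕))*(5 + 2*(⅕)))*D = (2*(⅖)*(5 + ⅖))*D = (2*(⅖)*(27/5))*D = 108*D/25)
-1*318 + H(-1*11) = -1*318 + 108*(-1*11)/25 = -318 + (108/25)*(-11) = -318 - 1188/25 = -9138/25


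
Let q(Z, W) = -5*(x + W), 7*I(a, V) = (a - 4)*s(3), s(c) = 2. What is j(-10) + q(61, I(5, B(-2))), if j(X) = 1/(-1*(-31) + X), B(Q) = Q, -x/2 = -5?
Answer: -1079/21 ≈ -51.381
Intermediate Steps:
x = 10 (x = -2*(-5) = 10)
I(a, V) = -8/7 + 2*a/7 (I(a, V) = ((a - 4)*2)/7 = ((-4 + a)*2)/7 = (-8 + 2*a)/7 = -8/7 + 2*a/7)
j(X) = 1/(31 + X)
q(Z, W) = -50 - 5*W (q(Z, W) = -5*(10 + W) = -50 - 5*W)
j(-10) + q(61, I(5, B(-2))) = 1/(31 - 10) + (-50 - 5*(-8/7 + (2/7)*5)) = 1/21 + (-50 - 5*(-8/7 + 10/7)) = 1/21 + (-50 - 5*2/7) = 1/21 + (-50 - 10/7) = 1/21 - 360/7 = -1079/21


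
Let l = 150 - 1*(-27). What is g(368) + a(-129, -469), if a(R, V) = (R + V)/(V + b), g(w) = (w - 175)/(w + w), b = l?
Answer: 124121/53728 ≈ 2.3102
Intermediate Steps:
l = 177 (l = 150 + 27 = 177)
b = 177
g(w) = (-175 + w)/(2*w) (g(w) = (-175 + w)/((2*w)) = (-175 + w)*(1/(2*w)) = (-175 + w)/(2*w))
a(R, V) = (R + V)/(177 + V) (a(R, V) = (R + V)/(V + 177) = (R + V)/(177 + V))
g(368) + a(-129, -469) = (½)*(-175 + 368)/368 + (-129 - 469)/(177 - 469) = (½)*(1/368)*193 - 598/(-292) = 193/736 - 1/292*(-598) = 193/736 + 299/146 = 124121/53728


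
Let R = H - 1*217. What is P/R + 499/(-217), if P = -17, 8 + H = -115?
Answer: -9763/4340 ≈ -2.2495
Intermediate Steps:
H = -123 (H = -8 - 115 = -123)
R = -340 (R = -123 - 1*217 = -123 - 217 = -340)
P/R + 499/(-217) = -17/(-340) + 499/(-217) = -17*(-1/340) + 499*(-1/217) = 1/20 - 499/217 = -9763/4340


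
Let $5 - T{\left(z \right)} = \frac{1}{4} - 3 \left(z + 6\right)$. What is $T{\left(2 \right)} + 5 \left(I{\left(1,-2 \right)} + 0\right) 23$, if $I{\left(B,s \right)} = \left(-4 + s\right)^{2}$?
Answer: $\frac{16675}{4} \approx 4168.8$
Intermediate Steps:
$T{\left(z \right)} = \frac{91}{4} + 3 z$ ($T{\left(z \right)} = 5 - \left(\frac{1}{4} - 3 \left(z + 6\right)\right) = 5 - \left(\frac{1}{4} - 3 \left(6 + z\right)\right) = 5 - \left(\frac{1}{4} - \left(18 + 3 z\right)\right) = 5 - \left(- \frac{71}{4} - 3 z\right) = 5 + \left(\frac{71}{4} + 3 z\right) = \frac{91}{4} + 3 z$)
$T{\left(2 \right)} + 5 \left(I{\left(1,-2 \right)} + 0\right) 23 = \left(\frac{91}{4} + 3 \cdot 2\right) + 5 \left(\left(-4 - 2\right)^{2} + 0\right) 23 = \left(\frac{91}{4} + 6\right) + 5 \left(\left(-6\right)^{2} + 0\right) 23 = \frac{115}{4} + 5 \left(36 + 0\right) 23 = \frac{115}{4} + 5 \cdot 36 \cdot 23 = \frac{115}{4} + 180 \cdot 23 = \frac{115}{4} + 4140 = \frac{16675}{4}$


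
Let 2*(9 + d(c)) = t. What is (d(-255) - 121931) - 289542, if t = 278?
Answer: -411343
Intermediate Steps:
d(c) = 130 (d(c) = -9 + (½)*278 = -9 + 139 = 130)
(d(-255) - 121931) - 289542 = (130 - 121931) - 289542 = -121801 - 289542 = -411343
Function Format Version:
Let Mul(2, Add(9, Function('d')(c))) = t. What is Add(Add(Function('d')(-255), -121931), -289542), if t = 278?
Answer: -411343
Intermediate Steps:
Function('d')(c) = 130 (Function('d')(c) = Add(-9, Mul(Rational(1, 2), 278)) = Add(-9, 139) = 130)
Add(Add(Function('d')(-255), -121931), -289542) = Add(Add(130, -121931), -289542) = Add(-121801, -289542) = -411343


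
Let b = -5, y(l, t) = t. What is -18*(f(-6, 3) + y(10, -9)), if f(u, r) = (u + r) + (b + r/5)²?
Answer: -3312/25 ≈ -132.48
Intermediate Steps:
f(u, r) = r + u + (-5 + r/5)² (f(u, r) = (u + r) + (-5 + r/5)² = (r + u) + (-5 + r*(⅕))² = (r + u) + (-5 + r/5)² = r + u + (-5 + r/5)²)
-18*(f(-6, 3) + y(10, -9)) = -18*((25 - 6 - 1*3 + (1/25)*3²) - 9) = -18*((25 - 6 - 3 + (1/25)*9) - 9) = -18*((25 - 6 - 3 + 9/25) - 9) = -18*(409/25 - 9) = -18*184/25 = -3312/25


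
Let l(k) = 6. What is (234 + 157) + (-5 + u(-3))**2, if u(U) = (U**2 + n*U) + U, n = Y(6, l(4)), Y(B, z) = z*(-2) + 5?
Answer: 875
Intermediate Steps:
Y(B, z) = 5 - 2*z (Y(B, z) = -2*z + 5 = 5 - 2*z)
n = -7 (n = 5 - 2*6 = 5 - 12 = -7)
u(U) = U**2 - 6*U (u(U) = (U**2 - 7*U) + U = U**2 - 6*U)
(234 + 157) + (-5 + u(-3))**2 = (234 + 157) + (-5 - 3*(-6 - 3))**2 = 391 + (-5 - 3*(-9))**2 = 391 + (-5 + 27)**2 = 391 + 22**2 = 391 + 484 = 875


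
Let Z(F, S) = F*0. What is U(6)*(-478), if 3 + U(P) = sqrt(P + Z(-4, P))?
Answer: 1434 - 478*sqrt(6) ≈ 263.14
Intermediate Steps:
Z(F, S) = 0
U(P) = -3 + sqrt(P) (U(P) = -3 + sqrt(P + 0) = -3 + sqrt(P))
U(6)*(-478) = (-3 + sqrt(6))*(-478) = 1434 - 478*sqrt(6)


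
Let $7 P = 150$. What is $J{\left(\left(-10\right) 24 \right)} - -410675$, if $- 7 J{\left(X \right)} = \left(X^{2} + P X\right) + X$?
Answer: $\frac{19757555}{49} \approx 4.0322 \cdot 10^{5}$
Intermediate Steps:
$P = \frac{150}{7}$ ($P = \frac{1}{7} \cdot 150 = \frac{150}{7} \approx 21.429$)
$J{\left(X \right)} = - \frac{157 X}{49} - \frac{X^{2}}{7}$ ($J{\left(X \right)} = - \frac{\left(X^{2} + \frac{150 X}{7}\right) + X}{7} = - \frac{X^{2} + \frac{157 X}{7}}{7} = - \frac{157 X}{49} - \frac{X^{2}}{7}$)
$J{\left(\left(-10\right) 24 \right)} - -410675 = - \frac{\left(-10\right) 24 \left(157 + 7 \left(\left(-10\right) 24\right)\right)}{49} - -410675 = \left(- \frac{1}{49}\right) \left(-240\right) \left(157 + 7 \left(-240\right)\right) + 410675 = \left(- \frac{1}{49}\right) \left(-240\right) \left(157 - 1680\right) + 410675 = \left(- \frac{1}{49}\right) \left(-240\right) \left(-1523\right) + 410675 = - \frac{365520}{49} + 410675 = \frac{19757555}{49}$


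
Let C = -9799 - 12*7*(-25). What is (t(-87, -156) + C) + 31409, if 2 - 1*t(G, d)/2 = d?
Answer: 24026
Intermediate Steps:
C = -7699 (C = -9799 - 84*(-25) = -9799 + 2100 = -7699)
t(G, d) = 4 - 2*d
(t(-87, -156) + C) + 31409 = ((4 - 2*(-156)) - 7699) + 31409 = ((4 + 312) - 7699) + 31409 = (316 - 7699) + 31409 = -7383 + 31409 = 24026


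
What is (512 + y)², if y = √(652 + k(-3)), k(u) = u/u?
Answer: (512 + √653)² ≈ 2.8896e+5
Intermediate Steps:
k(u) = 1
y = √653 (y = √(652 + 1) = √653 ≈ 25.554)
(512 + y)² = (512 + √653)²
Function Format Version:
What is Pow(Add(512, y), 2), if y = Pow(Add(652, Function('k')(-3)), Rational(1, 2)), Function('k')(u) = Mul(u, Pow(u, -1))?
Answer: Pow(Add(512, Pow(653, Rational(1, 2))), 2) ≈ 2.8896e+5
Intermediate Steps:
Function('k')(u) = 1
y = Pow(653, Rational(1, 2)) (y = Pow(Add(652, 1), Rational(1, 2)) = Pow(653, Rational(1, 2)) ≈ 25.554)
Pow(Add(512, y), 2) = Pow(Add(512, Pow(653, Rational(1, 2))), 2)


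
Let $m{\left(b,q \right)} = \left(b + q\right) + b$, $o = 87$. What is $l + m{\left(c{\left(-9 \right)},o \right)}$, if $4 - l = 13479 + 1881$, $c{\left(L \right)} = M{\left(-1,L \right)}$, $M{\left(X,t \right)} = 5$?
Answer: $-15259$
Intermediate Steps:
$c{\left(L \right)} = 5$
$l = -15356$ ($l = 4 - \left(13479 + 1881\right) = 4 - 15360 = -15356$)
$m{\left(b,q \right)} = q + 2 b$
$l + m{\left(c{\left(-9 \right)},o \right)} = -15356 + \left(87 + 2 \cdot 5\right) = -15356 + \left(87 + 10\right) = -15356 + 97 = -15259$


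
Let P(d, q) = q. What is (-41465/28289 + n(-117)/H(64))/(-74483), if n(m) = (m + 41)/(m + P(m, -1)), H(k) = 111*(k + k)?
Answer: 17378936749/883140335696832 ≈ 1.9679e-5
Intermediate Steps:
H(k) = 222*k (H(k) = 111*(2*k) = 222*k)
n(m) = (41 + m)/(-1 + m) (n(m) = (m + 41)/(m - 1) = (41 + m)/(-1 + m))
(-41465/28289 + n(-117)/H(64))/(-74483) = (-41465/28289 + ((41 - 117)/(-1 - 117))/((222*64)))/(-74483) = (-41465*1/28289 + (-76/(-118))/14208)*(-1/74483) = (-41465/28289 - 1/118*(-76)*(1/14208))*(-1/74483) = (-41465/28289 + (38/59)*(1/14208))*(-1/74483) = (-41465/28289 + 19/419136)*(-1/74483) = -17378936749/11856938304*(-1/74483) = 17378936749/883140335696832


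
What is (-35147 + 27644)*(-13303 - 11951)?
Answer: 189480762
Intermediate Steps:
(-35147 + 27644)*(-13303 - 11951) = -7503*(-25254) = 189480762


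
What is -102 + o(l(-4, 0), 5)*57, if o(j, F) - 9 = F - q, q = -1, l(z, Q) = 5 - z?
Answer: 753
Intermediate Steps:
o(j, F) = 10 + F (o(j, F) = 9 + (F - 1*(-1)) = 9 + (F + 1) = 9 + (1 + F) = 10 + F)
-102 + o(l(-4, 0), 5)*57 = -102 + (10 + 5)*57 = -102 + 15*57 = -102 + 855 = 753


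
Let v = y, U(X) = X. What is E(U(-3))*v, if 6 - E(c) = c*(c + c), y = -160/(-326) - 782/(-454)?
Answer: -982716/37001 ≈ -26.559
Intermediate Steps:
y = 81893/37001 (y = -160*(-1/326) - 782*(-1/454) = 80/163 + 391/227 = 81893/37001 ≈ 2.2133)
E(c) = 6 - 2*c² (E(c) = 6 - c*(c + c) = 6 - c*2*c = 6 - 2*c²)
v = 81893/37001 ≈ 2.2133
E(U(-3))*v = (6 - 2*(-3)²)*(81893/37001) = (6 - 2*9)*(81893/37001) = (6 - 18)*(81893/37001) = -12*81893/37001 = -982716/37001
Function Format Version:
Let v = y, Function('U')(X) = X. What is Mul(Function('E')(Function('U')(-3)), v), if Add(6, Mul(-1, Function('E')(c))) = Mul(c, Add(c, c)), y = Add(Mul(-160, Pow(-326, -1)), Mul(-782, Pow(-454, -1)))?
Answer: Rational(-982716, 37001) ≈ -26.559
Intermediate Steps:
y = Rational(81893, 37001) (y = Add(Mul(-160, Rational(-1, 326)), Mul(-782, Rational(-1, 454))) = Add(Rational(80, 163), Rational(391, 227)) = Rational(81893, 37001) ≈ 2.2133)
Function('E')(c) = Add(6, Mul(-2, Pow(c, 2))) (Function('E')(c) = Add(6, Mul(-1, Mul(c, Add(c, c)))) = Add(6, Mul(-1, Mul(c, Mul(2, c)))) = Add(6, Mul(-1, Mul(2, Pow(c, 2)))) = Add(6, Mul(-2, Pow(c, 2))))
v = Rational(81893, 37001) ≈ 2.2133
Mul(Function('E')(Function('U')(-3)), v) = Mul(Add(6, Mul(-2, Pow(-3, 2))), Rational(81893, 37001)) = Mul(Add(6, Mul(-2, 9)), Rational(81893, 37001)) = Mul(Add(6, -18), Rational(81893, 37001)) = Mul(-12, Rational(81893, 37001)) = Rational(-982716, 37001)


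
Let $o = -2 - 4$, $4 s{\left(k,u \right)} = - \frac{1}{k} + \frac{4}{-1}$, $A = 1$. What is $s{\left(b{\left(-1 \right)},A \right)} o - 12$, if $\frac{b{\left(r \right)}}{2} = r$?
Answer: $- \frac{27}{4} \approx -6.75$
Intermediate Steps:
$b{\left(r \right)} = 2 r$
$s{\left(k,u \right)} = -1 - \frac{1}{4 k}$ ($s{\left(k,u \right)} = \frac{- \frac{1}{k} + \frac{4}{-1}}{4} = \frac{- \frac{1}{k} + 4 \left(-1\right)}{4} = \frac{- \frac{1}{k} - 4}{4} = \frac{-4 - \frac{1}{k}}{4} = -1 - \frac{1}{4 k}$)
$o = -6$
$s{\left(b{\left(-1 \right)},A \right)} o - 12 = \frac{- \frac{1}{4} - 2 \left(-1\right)}{2 \left(-1\right)} \left(-6\right) - 12 = \frac{- \frac{1}{4} - -2}{-2} \left(-6\right) - 12 = - \frac{- \frac{1}{4} + 2}{2} \left(-6\right) - 12 = \left(- \frac{1}{2}\right) \frac{7}{4} \left(-6\right) - 12 = \left(- \frac{7}{8}\right) \left(-6\right) - 12 = \frac{21}{4} - 12 = - \frac{27}{4}$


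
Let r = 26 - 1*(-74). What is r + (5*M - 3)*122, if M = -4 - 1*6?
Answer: -6366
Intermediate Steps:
r = 100 (r = 26 + 74 = 100)
M = -10 (M = -4 - 6 = -10)
r + (5*M - 3)*122 = 100 + (5*(-10) - 3)*122 = 100 + (-50 - 3)*122 = 100 - 53*122 = 100 - 6466 = -6366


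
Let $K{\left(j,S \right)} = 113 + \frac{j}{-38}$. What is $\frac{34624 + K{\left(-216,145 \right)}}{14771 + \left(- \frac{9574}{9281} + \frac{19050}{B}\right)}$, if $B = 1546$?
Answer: $\frac{1578592305881}{671658239958} \approx 2.3503$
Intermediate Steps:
$K{\left(j,S \right)} = 113 - \frac{j}{38}$ ($K{\left(j,S \right)} = 113 + j \left(- \frac{1}{38}\right) = 113 - \frac{j}{38}$)
$\frac{34624 + K{\left(-216,145 \right)}}{14771 + \left(- \frac{9574}{9281} + \frac{19050}{B}\right)} = \frac{34624 + \left(113 - - \frac{108}{19}\right)}{14771 + \left(- \frac{9574}{9281} + \frac{19050}{1546}\right)} = \frac{34624 + \left(113 + \frac{108}{19}\right)}{14771 + \left(\left(-9574\right) \frac{1}{9281} + 19050 \cdot \frac{1}{1546}\right)} = \frac{34624 + \frac{2255}{19}}{14771 + \left(- \frac{9574}{9281} + \frac{9525}{773}\right)} = \frac{660111}{19 \left(14771 + \frac{81000823}{7174213}\right)} = \frac{660111}{19 \cdot \frac{106051301046}{7174213}} = \frac{660111}{19} \cdot \frac{7174213}{106051301046} = \frac{1578592305881}{671658239958}$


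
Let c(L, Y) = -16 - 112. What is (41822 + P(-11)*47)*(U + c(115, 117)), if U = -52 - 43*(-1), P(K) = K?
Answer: -5658785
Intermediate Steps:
c(L, Y) = -128
U = -9 (U = -52 + 43 = -9)
(41822 + P(-11)*47)*(U + c(115, 117)) = (41822 - 11*47)*(-9 - 128) = (41822 - 517)*(-137) = 41305*(-137) = -5658785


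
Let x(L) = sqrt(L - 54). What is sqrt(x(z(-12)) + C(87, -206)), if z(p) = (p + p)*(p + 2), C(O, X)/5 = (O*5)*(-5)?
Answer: sqrt(-10875 + sqrt(186)) ≈ 104.22*I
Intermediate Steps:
C(O, X) = -125*O (C(O, X) = 5*((O*5)*(-5)) = 5*((5*O)*(-5)) = 5*(-25*O) = -125*O)
z(p) = 2*p*(2 + p) (z(p) = (2*p)*(2 + p) = 2*p*(2 + p))
x(L) = sqrt(-54 + L)
sqrt(x(z(-12)) + C(87, -206)) = sqrt(sqrt(-54 + 2*(-12)*(2 - 12)) - 125*87) = sqrt(sqrt(-54 + 2*(-12)*(-10)) - 10875) = sqrt(sqrt(-54 + 240) - 10875) = sqrt(sqrt(186) - 10875) = sqrt(-10875 + sqrt(186))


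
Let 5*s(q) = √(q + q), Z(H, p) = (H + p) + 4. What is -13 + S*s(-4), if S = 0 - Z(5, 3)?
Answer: -13 - 24*I*√2/5 ≈ -13.0 - 6.7882*I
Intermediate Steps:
Z(H, p) = 4 + H + p
s(q) = √2*√q/5 (s(q) = √(q + q)/5 = √(2*q)/5 = (√2*√q)/5 = √2*√q/5)
S = -12 (S = 0 - (4 + 5 + 3) = 0 - 1*12 = 0 - 12 = -12)
-13 + S*s(-4) = -13 - 12*√2*√(-4)/5 = -13 - 12*√2*2*I/5 = -13 - 24*I*√2/5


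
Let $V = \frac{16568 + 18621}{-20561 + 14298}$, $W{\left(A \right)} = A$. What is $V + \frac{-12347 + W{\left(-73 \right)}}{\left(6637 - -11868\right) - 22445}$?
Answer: $- \frac{3042910}{1233811} \approx -2.4663$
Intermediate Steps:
$V = - \frac{35189}{6263}$ ($V = \frac{35189}{-6263} = 35189 \left(- \frac{1}{6263}\right) = - \frac{35189}{6263} \approx -5.6186$)
$V + \frac{-12347 + W{\left(-73 \right)}}{\left(6637 - -11868\right) - 22445} = - \frac{35189}{6263} + \frac{-12347 - 73}{\left(6637 - -11868\right) - 22445} = - \frac{35189}{6263} - \frac{12420}{\left(6637 + 11868\right) - 22445} = - \frac{35189}{6263} - \frac{12420}{18505 - 22445} = - \frac{35189}{6263} - \frac{12420}{-3940} = - \frac{35189}{6263} - - \frac{621}{197} = - \frac{35189}{6263} + \frac{621}{197} = - \frac{3042910}{1233811}$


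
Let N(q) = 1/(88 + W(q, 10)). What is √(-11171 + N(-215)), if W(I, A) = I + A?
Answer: 8*I*√265486/39 ≈ 105.69*I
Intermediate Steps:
W(I, A) = A + I
N(q) = 1/(98 + q) (N(q) = 1/(88 + (10 + q)) = 1/(98 + q))
√(-11171 + N(-215)) = √(-11171 + 1/(98 - 215)) = √(-11171 + 1/(-117)) = √(-11171 - 1/117) = √(-1307008/117) = 8*I*√265486/39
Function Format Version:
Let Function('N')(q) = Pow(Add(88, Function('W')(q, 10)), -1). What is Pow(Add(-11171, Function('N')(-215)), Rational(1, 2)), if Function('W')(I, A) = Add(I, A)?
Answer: Mul(Rational(8, 39), I, Pow(265486, Rational(1, 2))) ≈ Mul(105.69, I)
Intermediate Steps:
Function('W')(I, A) = Add(A, I)
Function('N')(q) = Pow(Add(98, q), -1) (Function('N')(q) = Pow(Add(88, Add(10, q)), -1) = Pow(Add(98, q), -1))
Pow(Add(-11171, Function('N')(-215)), Rational(1, 2)) = Pow(Add(-11171, Pow(Add(98, -215), -1)), Rational(1, 2)) = Pow(Add(-11171, Pow(-117, -1)), Rational(1, 2)) = Pow(Add(-11171, Rational(-1, 117)), Rational(1, 2)) = Pow(Rational(-1307008, 117), Rational(1, 2)) = Mul(Rational(8, 39), I, Pow(265486, Rational(1, 2)))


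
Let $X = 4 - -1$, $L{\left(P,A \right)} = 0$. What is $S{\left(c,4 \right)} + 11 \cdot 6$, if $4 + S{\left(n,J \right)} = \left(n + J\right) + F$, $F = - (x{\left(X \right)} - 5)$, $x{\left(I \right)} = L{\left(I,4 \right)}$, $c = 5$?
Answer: $76$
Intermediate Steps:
$X = 5$ ($X = 4 + 1 = 5$)
$x{\left(I \right)} = 0$
$F = 5$ ($F = - (0 - 5) = \left(-1\right) \left(-5\right) = 5$)
$S{\left(n,J \right)} = 1 + J + n$ ($S{\left(n,J \right)} = -4 + \left(\left(n + J\right) + 5\right) = -4 + \left(\left(J + n\right) + 5\right) = -4 + \left(5 + J + n\right) = 1 + J + n$)
$S{\left(c,4 \right)} + 11 \cdot 6 = \left(1 + 4 + 5\right) + 11 \cdot 6 = 10 + 66 = 76$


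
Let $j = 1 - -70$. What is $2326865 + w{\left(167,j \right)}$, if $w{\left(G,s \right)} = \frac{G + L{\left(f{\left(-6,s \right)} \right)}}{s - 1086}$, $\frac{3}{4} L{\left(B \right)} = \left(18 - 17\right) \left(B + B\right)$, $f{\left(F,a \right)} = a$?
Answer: $\frac{7085302856}{3045} \approx 2.3269 \cdot 10^{6}$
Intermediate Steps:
$j = 71$ ($j = 1 + 70 = 71$)
$L{\left(B \right)} = \frac{8 B}{3}$ ($L{\left(B \right)} = \frac{4 \left(18 - 17\right) \left(B + B\right)}{3} = \frac{4 \cdot 1 \cdot 2 B}{3} = \frac{4 \cdot 2 B}{3} = \frac{8 B}{3}$)
$w{\left(G,s \right)} = \frac{G + \frac{8 s}{3}}{-1086 + s}$ ($w{\left(G,s \right)} = \frac{G + \frac{8 s}{3}}{s - 1086} = \frac{G + \frac{8 s}{3}}{-1086 + s}$)
$2326865 + w{\left(167,j \right)} = 2326865 + \frac{167 + \frac{8}{3} \cdot 71}{-1086 + 71} = 2326865 + \frac{167 + \frac{568}{3}}{-1015} = 2326865 - \frac{1069}{3045} = \frac{7085302856}{3045}$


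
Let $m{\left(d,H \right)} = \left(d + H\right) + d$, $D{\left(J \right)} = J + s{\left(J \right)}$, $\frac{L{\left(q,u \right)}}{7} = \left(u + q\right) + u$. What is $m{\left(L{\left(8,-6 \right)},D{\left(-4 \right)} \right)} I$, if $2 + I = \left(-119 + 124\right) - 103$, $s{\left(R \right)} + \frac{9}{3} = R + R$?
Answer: $7100$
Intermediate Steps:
$s{\left(R \right)} = -3 + 2 R$ ($s{\left(R \right)} = -3 + \left(R + R\right) = -3 + 2 R$)
$I = -100$ ($I = -2 + \left(\left(-119 + 124\right) - 103\right) = -2 + \left(5 - 103\right) = -2 - 98 = -100$)
$L{\left(q,u \right)} = 7 q + 14 u$ ($L{\left(q,u \right)} = 7 \left(\left(u + q\right) + u\right) = 7 \left(\left(q + u\right) + u\right) = 7 \left(q + 2 u\right) = 7 q + 14 u$)
$D{\left(J \right)} = -3 + 3 J$ ($D{\left(J \right)} = J + \left(-3 + 2 J\right) = -3 + 3 J$)
$m{\left(d,H \right)} = H + 2 d$ ($m{\left(d,H \right)} = \left(H + d\right) + d = H + 2 d$)
$m{\left(L{\left(8,-6 \right)},D{\left(-4 \right)} \right)} I = \left(\left(-3 + 3 \left(-4\right)\right) + 2 \left(7 \cdot 8 + 14 \left(-6\right)\right)\right) \left(-100\right) = \left(\left(-3 - 12\right) + 2 \left(56 - 84\right)\right) \left(-100\right) = \left(-15 + 2 \left(-28\right)\right) \left(-100\right) = \left(-15 - 56\right) \left(-100\right) = \left(-71\right) \left(-100\right) = 7100$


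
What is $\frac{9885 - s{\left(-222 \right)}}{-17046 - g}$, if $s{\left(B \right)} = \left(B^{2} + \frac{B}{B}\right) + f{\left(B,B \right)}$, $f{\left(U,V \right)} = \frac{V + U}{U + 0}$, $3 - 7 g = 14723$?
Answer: $\frac{137907}{52301} \approx 2.6368$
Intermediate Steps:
$g = - \frac{14720}{7}$ ($g = \frac{3}{7} - \frac{14723}{7} = - \frac{14720}{7} \approx -2102.9$)
$f{\left(U,V \right)} = \frac{U + V}{U}$
$s{\left(B \right)} = 3 + B^{2}$ ($s{\left(B \right)} = \left(B^{2} + \frac{B}{B}\right) + \frac{B + B}{B} = \left(B^{2} + 1\right) + \frac{2 B}{B} = \left(1 + B^{2}\right) + 2 = 3 + B^{2}$)
$\frac{9885 - s{\left(-222 \right)}}{-17046 - g} = \frac{9885 - \left(3 + \left(-222\right)^{2}\right)}{-17046 - - \frac{14720}{7}} = \frac{9885 - \left(3 + 49284\right)}{-17046 + \frac{14720}{7}} = \frac{9885 - 49287}{- \frac{104602}{7}} = \left(9885 - 49287\right) \left(- \frac{7}{104602}\right) = \left(-39402\right) \left(- \frac{7}{104602}\right) = \frac{137907}{52301}$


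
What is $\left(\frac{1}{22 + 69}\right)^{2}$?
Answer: $\frac{1}{8281} \approx 0.00012076$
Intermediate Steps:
$\left(\frac{1}{22 + 69}\right)^{2} = \left(\frac{1}{91}\right)^{2} = \frac{1}{8281}$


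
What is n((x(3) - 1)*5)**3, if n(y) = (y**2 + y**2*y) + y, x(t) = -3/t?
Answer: -753571000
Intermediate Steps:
n(y) = y + y**2 + y**3 (n(y) = (y**2 + y**3) + y = y + y**2 + y**3)
n((x(3) - 1)*5)**3 = (((-3/3 - 1)*5)*(1 + (-3/3 - 1)*5 + ((-3/3 - 1)*5)**2))**3 = (((-3*1/3 - 1)*5)*(1 + (-3*1/3 - 1)*5 + ((-3*1/3 - 1)*5)**2))**3 = (((-1 - 1)*5)*(1 + (-1 - 1)*5 + ((-1 - 1)*5)**2))**3 = ((-2*5)*(1 - 2*5 + (-2*5)**2))**3 = (-10*(1 - 10 + (-10)**2))**3 = (-10*(1 - 10 + 100))**3 = (-10*91)**3 = (-910)**3 = -753571000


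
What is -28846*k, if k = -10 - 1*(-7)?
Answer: 86538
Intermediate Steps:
k = -3 (k = -10 + 7 = -3)
-28846*k = -28846*(-3) = 86538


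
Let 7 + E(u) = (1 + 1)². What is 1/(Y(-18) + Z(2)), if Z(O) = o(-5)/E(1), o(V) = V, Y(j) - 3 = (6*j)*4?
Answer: -3/1282 ≈ -0.0023401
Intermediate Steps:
Y(j) = 3 + 24*j (Y(j) = 3 + (6*j)*4 = 3 + 24*j)
E(u) = -3 (E(u) = -7 + (1 + 1)² = -7 + 2² = -7 + 4 = -3)
Z(O) = 5/3 (Z(O) = -5/(-3) = -5*(-⅓) = 5/3)
1/(Y(-18) + Z(2)) = 1/((3 + 24*(-18)) + 5/3) = 1/((3 - 432) + 5/3) = 1/(-429 + 5/3) = 1/(-1282/3) = -3/1282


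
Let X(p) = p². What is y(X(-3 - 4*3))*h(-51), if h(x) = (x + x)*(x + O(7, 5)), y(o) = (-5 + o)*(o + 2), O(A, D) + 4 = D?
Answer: 254694000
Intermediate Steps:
O(A, D) = -4 + D
y(o) = (-5 + o)*(2 + o)
h(x) = 2*x*(1 + x) (h(x) = (x + x)*(x + (-4 + 5)) = (2*x)*(x + 1) = (2*x)*(1 + x) = 2*x*(1 + x))
y(X(-3 - 4*3))*h(-51) = (-10 + ((-3 - 4*3)²)² - 3*(-3 - 4*3)²)*(2*(-51)*(1 - 51)) = (-10 + ((-3 - 1*12)²)² - 3*(-3 - 1*12)²)*(2*(-51)*(-50)) = (-10 + ((-3 - 12)²)² - 3*(-3 - 12)²)*5100 = (-10 + ((-15)²)² - 3*(-15)²)*5100 = (-10 + 225² - 3*225)*5100 = (-10 + 50625 - 675)*5100 = 49940*5100 = 254694000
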